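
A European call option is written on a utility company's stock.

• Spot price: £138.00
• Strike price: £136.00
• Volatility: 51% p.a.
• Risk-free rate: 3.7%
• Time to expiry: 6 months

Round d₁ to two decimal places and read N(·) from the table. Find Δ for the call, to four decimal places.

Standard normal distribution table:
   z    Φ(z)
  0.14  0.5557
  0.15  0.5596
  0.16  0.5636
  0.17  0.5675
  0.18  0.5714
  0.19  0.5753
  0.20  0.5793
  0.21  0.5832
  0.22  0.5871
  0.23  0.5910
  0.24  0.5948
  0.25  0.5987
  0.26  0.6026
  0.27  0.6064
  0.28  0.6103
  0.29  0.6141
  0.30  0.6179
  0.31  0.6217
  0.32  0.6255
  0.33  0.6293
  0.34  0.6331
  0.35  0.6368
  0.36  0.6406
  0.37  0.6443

σ√T = 0.51·√0.5 = 0.3606
d₁ = [ln(138/136) + (0.037 + 0.51²/2)·0.5] / 0.3606 = [0.0146 + 0.0835] / 0.3606 = 0.2721 which rounds to 0.27
N(d₁) = N(0.27) = 0.6064
Δ_call = N(d₁) = 0.6064

0.6064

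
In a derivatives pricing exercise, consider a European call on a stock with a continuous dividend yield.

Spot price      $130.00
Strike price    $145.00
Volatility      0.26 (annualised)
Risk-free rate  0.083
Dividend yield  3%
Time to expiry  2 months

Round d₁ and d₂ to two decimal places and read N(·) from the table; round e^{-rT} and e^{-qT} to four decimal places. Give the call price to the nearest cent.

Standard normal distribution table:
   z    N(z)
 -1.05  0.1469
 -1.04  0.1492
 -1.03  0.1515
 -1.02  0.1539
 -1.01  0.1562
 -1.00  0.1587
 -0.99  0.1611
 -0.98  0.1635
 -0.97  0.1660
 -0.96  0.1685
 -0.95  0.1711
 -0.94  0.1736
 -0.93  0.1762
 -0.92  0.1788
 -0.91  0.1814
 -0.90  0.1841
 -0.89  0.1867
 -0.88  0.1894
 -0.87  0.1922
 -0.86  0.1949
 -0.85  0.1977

$1.45

σ√T = 0.26·√0.1667 = 0.1061
d₁ = [ln(130/145) + (0.083 − 0.03 + ½·0.26²)·0.1667] / (σ√T) = (-0.1092 + 0.0145) / 0.1061 = -0.8925 ≈ -0.89
d₂ = -0.8925 − 0.1061 = -0.9986 ≈ -1.00
exp(−qT) = exp(−0.03·0.1667) = 0.9950;  exp(−rT) = exp(−0.083·0.1667) = 0.9863
C = 130·0.9950·N(-0.89) − 145·0.9863·N(-1.00) = 130·0.9950·0.1867 − 145·0.9863·0.1587 = 24.1496 − 22.6962 = 1.4534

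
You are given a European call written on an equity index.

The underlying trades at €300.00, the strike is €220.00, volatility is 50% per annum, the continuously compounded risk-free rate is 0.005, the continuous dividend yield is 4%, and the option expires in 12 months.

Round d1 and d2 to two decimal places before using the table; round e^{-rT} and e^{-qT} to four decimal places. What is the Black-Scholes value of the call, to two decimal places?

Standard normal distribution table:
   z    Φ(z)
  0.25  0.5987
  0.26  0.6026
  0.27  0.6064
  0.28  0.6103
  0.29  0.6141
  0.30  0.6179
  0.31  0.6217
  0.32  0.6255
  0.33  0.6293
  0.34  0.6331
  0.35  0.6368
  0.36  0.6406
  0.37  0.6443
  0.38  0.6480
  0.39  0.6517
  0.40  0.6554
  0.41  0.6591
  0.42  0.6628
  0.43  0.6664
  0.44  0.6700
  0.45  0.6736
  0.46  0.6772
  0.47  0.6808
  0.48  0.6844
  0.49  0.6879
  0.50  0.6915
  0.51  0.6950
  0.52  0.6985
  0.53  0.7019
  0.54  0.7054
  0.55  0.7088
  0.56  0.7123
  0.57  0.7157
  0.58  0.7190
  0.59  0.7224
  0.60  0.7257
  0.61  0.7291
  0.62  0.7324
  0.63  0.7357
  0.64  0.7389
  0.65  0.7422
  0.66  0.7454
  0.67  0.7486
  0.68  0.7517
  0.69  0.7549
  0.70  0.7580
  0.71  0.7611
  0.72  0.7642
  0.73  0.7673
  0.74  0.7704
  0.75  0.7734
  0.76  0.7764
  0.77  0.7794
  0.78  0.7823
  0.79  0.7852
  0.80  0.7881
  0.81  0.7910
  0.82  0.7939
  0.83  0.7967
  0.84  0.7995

€91.90

σ√T = 0.5·√1 = 0.5000
d₁ = [ln(300/220) + (0.005 − 0.04 + 0.5²/2)·1] / 0.5000 = [0.3102 + 0.0900] / 0.5000 = 0.8003 → 0.80
d₂ = d₁ − σ√T = 0.8003 − 0.5000 = 0.3003 → 0.30
e^(−qT) = e^(−0.04·1) = 0.9608;  e^(−rT) = e^(−0.005·1) = 0.9950
C = 300·0.9608·N(0.80) − 220·0.9950·N(0.30) = 300·0.9608·0.7881 − 220·0.9950·0.6179 = 227.1619 − 135.2583 = 91.9036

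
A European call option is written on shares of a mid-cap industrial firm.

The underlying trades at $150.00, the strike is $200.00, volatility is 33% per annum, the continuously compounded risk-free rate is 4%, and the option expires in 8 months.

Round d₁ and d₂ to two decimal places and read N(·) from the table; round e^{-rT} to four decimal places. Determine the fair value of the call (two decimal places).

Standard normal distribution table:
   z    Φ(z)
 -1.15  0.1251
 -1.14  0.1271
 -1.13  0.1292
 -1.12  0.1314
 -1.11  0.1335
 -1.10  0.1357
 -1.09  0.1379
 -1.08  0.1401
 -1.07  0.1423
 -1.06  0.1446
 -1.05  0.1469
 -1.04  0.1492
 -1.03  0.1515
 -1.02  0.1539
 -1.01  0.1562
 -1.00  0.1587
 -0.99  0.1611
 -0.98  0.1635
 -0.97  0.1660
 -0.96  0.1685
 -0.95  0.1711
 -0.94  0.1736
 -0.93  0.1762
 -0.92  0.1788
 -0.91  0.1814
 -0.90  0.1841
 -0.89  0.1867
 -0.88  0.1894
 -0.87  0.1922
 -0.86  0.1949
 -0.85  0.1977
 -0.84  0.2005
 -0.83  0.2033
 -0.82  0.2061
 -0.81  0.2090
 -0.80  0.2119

$4.07

σ√T = 0.33·√0.6667 = 0.2694
d₁ = [ln(150/200) + (0.04 + 0.33²/2)·0.6667] / 0.2694 = [-0.2877 + 0.0630] / 0.2694 = -0.8340 ⇒ -0.83
d₂ = d₁ − σ√T = -0.8340 − 0.2694 = -1.1034 ⇒ -1.10
e^(−rT) = e^(−0.04·0.6667) = 0.9737
C = 150·N(-0.83) − 200·0.9737·N(-1.10) = 150·0.2033 − 200·0.9737·0.1357 = 30.4950 − 26.4262 = 4.0688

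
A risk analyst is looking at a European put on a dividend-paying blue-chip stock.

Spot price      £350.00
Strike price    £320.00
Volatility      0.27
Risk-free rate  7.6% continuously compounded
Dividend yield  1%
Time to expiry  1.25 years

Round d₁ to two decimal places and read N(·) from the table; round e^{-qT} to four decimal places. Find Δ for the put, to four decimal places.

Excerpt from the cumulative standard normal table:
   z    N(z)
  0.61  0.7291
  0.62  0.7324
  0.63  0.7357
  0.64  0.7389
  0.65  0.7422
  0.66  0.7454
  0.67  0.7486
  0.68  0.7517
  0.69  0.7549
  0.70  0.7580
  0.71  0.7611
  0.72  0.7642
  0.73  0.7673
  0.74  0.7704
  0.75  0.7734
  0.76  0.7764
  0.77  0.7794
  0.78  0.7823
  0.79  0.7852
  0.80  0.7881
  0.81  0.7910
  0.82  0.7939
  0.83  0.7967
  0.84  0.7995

σ√T = 0.27·√1.25 = 0.3019
d₁ = [ln(350/320) + (0.076 − 0.01 + ½·0.27²)·1.25] / (σ√T) = (0.0896 + 0.1281) / 0.3019 = 0.7211 → 0.72
N(d₁) = N(0.72) = 0.7642
Δ_put = e^(−qT)·(N(d₁) − 1) = 0.9876·(0.7642 − 1) = -0.2329

-0.2329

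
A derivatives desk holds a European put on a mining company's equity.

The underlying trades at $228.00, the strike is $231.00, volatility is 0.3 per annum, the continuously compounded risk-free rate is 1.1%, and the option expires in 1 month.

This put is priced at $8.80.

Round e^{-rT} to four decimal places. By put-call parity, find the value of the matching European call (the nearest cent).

e^(−rT) = e^(−0.011·0.08333) = 0.9991
Put-call parity: C − P = S − K·e^(−rT) = 228 − 231·0.9991 = 228 − 230.7921 = -2.7921
C = P + (C − P) = 8.80 + (-2.7921) = 6.0079

$6.01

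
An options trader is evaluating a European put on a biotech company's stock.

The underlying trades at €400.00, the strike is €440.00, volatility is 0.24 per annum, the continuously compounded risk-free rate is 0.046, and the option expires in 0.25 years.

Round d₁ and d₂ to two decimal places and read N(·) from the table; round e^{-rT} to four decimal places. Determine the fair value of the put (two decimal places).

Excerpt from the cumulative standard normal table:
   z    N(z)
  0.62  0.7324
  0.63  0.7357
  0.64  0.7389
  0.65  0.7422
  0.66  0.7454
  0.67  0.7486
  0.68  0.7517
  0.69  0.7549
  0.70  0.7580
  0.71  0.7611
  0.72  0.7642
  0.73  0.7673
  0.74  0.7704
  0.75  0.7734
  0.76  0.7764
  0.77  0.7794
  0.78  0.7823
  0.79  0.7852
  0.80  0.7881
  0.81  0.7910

σ√T = 0.24·√0.25 = 0.1200
d₁ = [ln(400/440) + (0.046 + ½·0.24²)·0.25] / (σ√T) = (-0.0953 + 0.0187) / 0.1200 = -0.6384 which rounds to -0.64
d₂ = -0.6384 − 0.1200 = -0.7584 which rounds to -0.76
e^(−rT) = e^(−0.046·0.25) = 0.9886
P = 440·0.9886·N(0.76) − 400·N(0.64) = 440·0.9886·0.7764 − 400·0.7389 = 337.7216 − 295.5600 = 42.1616

€42.16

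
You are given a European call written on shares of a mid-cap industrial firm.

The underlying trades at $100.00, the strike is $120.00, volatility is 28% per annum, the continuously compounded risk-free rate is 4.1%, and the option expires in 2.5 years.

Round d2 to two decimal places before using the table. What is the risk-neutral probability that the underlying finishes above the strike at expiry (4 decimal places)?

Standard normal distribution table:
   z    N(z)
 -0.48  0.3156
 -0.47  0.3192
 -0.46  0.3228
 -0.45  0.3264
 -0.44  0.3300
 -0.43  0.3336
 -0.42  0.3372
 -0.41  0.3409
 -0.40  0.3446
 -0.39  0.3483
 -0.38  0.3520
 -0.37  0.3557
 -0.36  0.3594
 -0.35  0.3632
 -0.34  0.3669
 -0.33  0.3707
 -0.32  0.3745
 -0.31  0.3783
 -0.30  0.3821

σ√T = 0.28 × 1.5811 = 0.4427
ln(S/K) + (r + σ²/2)T = ln(100/120) + (0.041 + 0.28²/2)·2.5 = -0.1823 + 0.2005 = 0.0182
d₁ = 0.0182 / 0.4427 = 0.0411 ⇒ 0.04
d₂ = d₁ − σ√T = 0.0411 − 0.4427 = -0.4017 ⇒ -0.40
Risk-neutral Pr[S_T > K] = N(d₂) = N(-0.40) = 0.3446

0.3446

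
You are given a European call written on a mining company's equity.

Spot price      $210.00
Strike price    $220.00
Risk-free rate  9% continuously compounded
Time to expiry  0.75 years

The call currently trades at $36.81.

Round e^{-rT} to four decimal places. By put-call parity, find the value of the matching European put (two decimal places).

$32.44

exp(−rT) = exp(−0.09·0.75) = 0.9347
Put-call parity: C − P = S − K·e^(−rT) = 210 − 220·0.9347 = 210 − 205.6340 = 4.3660
P = C − (C − P) = 36.81 − (4.3660) = 32.4440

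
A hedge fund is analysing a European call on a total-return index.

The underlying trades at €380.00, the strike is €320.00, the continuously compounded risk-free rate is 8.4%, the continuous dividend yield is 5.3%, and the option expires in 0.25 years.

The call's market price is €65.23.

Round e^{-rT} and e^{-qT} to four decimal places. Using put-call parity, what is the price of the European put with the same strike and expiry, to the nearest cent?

€3.59

exp(−qT) = exp(−0.053·0.25) = 0.9868;  exp(−rT) = exp(−0.084·0.25) = 0.9792
Put-call parity: C − P = S·e^(−qT) − K·e^(−rT) = 380·0.9868 − 320·0.9792 = 374.9840 − 313.3440 = 61.6400
P = C − (C − P) = 65.23 − (61.6400) = 3.5900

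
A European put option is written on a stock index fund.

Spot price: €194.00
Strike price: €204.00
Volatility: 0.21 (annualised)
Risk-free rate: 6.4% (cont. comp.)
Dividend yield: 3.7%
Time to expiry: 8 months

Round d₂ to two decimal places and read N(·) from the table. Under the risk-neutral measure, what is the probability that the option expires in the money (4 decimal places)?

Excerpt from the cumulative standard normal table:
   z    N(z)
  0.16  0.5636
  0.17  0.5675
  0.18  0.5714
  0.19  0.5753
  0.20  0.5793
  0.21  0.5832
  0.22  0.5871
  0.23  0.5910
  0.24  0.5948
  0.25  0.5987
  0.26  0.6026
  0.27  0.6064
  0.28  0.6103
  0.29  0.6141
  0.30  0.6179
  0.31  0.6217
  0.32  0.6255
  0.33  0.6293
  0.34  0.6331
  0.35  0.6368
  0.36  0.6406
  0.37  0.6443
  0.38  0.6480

σ√T = 0.21 × 0.8165 = 0.1715
d₁ = [ln(194/204) + (0.064 − 0.037 + 0.21²/2)·0.6667] / 0.1715 = [-0.0503 + 0.0327] / 0.1715 = -0.1024 → -0.10
d₂ = d₁ − σ√T = -0.1024 − 0.1715 = -0.2739 → -0.27
Pr(exercise) under Q = N(−d₂) = N(0.27) = 0.6064

0.6064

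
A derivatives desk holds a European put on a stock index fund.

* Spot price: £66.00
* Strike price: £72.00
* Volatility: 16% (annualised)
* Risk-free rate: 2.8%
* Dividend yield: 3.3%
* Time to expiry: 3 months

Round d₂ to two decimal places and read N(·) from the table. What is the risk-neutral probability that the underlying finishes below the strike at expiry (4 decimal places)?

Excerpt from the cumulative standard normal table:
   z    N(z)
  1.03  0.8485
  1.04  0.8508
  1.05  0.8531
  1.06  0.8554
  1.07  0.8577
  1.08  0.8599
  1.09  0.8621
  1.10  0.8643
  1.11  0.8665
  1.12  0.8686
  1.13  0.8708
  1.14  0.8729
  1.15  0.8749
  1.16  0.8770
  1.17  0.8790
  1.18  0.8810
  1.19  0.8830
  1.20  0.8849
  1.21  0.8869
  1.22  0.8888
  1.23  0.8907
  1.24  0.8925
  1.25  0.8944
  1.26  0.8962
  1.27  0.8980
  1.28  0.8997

0.8729

σ√T = 0.16·√0.25 = 0.0800
d₁ = [ln(66/72) + (0.028 − 0.033 + 0.16²/2)·0.25] / 0.0800 = [-0.0870 + 0.0019] / 0.0800 = -1.0633 ⇒ -1.06
d₂ = d₁ − σ√T = -1.0633 − 0.0800 = -1.1433 ⇒ -1.14
Risk-neutral Pr[S_T < K] = N(−d₂) = N(1.14) = 0.8729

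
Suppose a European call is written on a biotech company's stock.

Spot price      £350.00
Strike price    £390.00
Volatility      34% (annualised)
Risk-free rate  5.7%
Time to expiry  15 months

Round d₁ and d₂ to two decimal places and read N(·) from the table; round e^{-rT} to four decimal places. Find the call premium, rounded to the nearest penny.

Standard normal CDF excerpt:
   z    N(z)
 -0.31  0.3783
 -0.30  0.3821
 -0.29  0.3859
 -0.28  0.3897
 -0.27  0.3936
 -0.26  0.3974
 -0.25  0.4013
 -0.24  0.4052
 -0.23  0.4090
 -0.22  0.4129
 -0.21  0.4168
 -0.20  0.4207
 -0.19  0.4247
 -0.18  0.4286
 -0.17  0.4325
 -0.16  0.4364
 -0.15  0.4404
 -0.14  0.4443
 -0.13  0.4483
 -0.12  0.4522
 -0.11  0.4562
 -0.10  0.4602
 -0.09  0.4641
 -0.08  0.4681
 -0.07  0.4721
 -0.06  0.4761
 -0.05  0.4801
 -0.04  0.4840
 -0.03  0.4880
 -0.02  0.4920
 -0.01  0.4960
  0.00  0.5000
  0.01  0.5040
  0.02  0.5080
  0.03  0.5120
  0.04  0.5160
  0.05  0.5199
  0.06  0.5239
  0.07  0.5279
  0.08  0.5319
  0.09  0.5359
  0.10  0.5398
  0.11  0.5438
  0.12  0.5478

£47.42

σ√T = 0.34 × 1.1180 = 0.3801
d₁ = [ln(350/390) + (0.057 + 0.34²/2)·1.25] / 0.3801 = [-0.1082 + 0.1435] / 0.3801 = 0.0928 ⇒ 0.09
d₂ = d₁ − σ√T = 0.0928 − 0.3801 = -0.2873 ⇒ -0.29
exp(−rT) = exp(−0.057·1.25) = 0.9312
N(d₁) = N(0.09) = 0.5359;  N(d₂) = N(-0.29) = 0.3859
C = 350·0.5359 − 390·0.9312·0.3859 = 187.5650 − 140.1465 = 47.4185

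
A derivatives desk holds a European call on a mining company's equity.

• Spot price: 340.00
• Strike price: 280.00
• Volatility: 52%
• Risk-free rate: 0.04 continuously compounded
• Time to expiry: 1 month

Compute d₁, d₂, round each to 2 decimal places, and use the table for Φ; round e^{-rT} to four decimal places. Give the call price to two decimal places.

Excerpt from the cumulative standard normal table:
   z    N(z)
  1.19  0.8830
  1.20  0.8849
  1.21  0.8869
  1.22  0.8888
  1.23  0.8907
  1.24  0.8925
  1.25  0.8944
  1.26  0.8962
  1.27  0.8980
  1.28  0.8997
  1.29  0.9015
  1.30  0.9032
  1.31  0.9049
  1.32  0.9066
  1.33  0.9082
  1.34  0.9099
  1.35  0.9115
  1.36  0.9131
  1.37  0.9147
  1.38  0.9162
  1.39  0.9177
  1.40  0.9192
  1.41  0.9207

T = 0.08333;  σ√T = 0.1501
d₁ = [ln(340/280) + (0.04 + ½·0.52²)·0.08333] / (σ√T) = (0.1942 + 0.0146) / 0.1501 = 1.3907 ≈ 1.39
d₂ = 1.3907 − 0.1501 = 1.2406 ≈ 1.24
e^(−rT) = e^(−0.04·0.08333) = 0.9967
N(d₁) = N(1.39) = 0.9177;  N(d₂) = N(1.24) = 0.8925
C = 340·0.9177 − 280·0.9967·0.8925 = 312.0180 − 249.0753 = 62.9427

62.94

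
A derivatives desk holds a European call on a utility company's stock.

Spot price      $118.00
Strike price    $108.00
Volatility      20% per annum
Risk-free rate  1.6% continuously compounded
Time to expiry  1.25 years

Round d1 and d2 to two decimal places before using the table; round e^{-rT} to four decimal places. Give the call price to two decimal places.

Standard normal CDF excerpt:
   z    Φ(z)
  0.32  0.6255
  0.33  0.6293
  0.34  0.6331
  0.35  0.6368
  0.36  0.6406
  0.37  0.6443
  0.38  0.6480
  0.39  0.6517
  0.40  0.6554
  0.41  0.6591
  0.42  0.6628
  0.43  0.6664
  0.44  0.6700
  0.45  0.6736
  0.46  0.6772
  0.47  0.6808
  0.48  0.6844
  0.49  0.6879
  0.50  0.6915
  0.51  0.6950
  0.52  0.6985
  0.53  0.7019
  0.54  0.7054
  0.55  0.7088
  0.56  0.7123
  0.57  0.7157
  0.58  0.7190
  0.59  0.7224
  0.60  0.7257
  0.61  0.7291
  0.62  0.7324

T = 1.25;  σ√T = 0.2236
ln(S/K) + (r + σ²/2)T = ln(118/108) + (0.016 + 0.2²/2)·1.25 = 0.0886 + 0.0450 = 0.1336
d₁ = 0.1336 / 0.2236 = 0.5973 → 0.60
d₂ = d₁ − σ√T = 0.5973 − 0.2236 = 0.3737 → 0.37
e^(−rT) = e^(−0.016·1.25) = 0.9802
N(d₁) = N(0.60) = 0.7257;  N(d₂) = N(0.37) = 0.6443
C = 118·0.7257 − 108·0.9802·0.6443 = 85.6326 − 68.2066 = 17.4260

$17.43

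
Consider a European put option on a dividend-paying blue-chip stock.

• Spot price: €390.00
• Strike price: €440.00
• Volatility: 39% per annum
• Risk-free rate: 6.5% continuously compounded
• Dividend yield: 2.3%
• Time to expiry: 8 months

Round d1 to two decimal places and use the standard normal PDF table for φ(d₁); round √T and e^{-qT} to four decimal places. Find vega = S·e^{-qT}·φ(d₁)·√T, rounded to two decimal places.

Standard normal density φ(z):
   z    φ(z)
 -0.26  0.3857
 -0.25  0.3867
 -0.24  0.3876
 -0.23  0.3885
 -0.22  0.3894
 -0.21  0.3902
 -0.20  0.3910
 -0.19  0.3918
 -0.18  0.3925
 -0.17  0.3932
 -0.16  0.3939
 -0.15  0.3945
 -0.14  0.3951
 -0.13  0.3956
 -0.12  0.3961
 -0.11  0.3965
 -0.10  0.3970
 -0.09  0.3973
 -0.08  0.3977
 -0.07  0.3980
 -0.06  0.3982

σ√T = 0.39 × 0.8165 = 0.3184
ln(S/K) + (r − q + σ²/2)T = ln(390/440) + (0.065 − 0.023 + 0.39²/2)·0.6667 = -0.1206 + 0.0787 = -0.0419
d₁ = -0.0419 / 0.3184 = -0.1317 → -0.13
√T = √0.6667 = 0.8165
φ(d₁) = φ(-0.13) = 0.3956
exp(−qT) = exp(−0.023·0.6667) = 0.9848
vega = S·exp(−qT)·φ(d₁)·√T = 390·0.9848·0.3956·0.8165 = 124.0581

124.06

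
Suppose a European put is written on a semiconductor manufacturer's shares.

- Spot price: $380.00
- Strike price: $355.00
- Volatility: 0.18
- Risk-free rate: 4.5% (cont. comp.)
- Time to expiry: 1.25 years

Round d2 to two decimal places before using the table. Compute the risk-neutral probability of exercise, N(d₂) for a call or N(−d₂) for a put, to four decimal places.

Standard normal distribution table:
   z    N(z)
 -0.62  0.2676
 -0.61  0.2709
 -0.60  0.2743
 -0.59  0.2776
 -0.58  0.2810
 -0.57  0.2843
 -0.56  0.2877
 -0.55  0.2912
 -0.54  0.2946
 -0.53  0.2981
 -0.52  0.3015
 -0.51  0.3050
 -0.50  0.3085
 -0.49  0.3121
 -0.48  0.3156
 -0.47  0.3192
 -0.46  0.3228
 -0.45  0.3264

0.3015

T = 1.25;  σ√T = 0.2012
d₁ = [ln(380/355) + (0.045 + ½·0.18²)·1.25] / (σ√T) = (0.0681 + 0.0765) / 0.2012 = 0.7183 which rounds to 0.72
d₂ = 0.7183 − 0.2012 = 0.5170 which rounds to 0.52
Risk-neutral Pr[S_T < K] = N(−d₂) = N(-0.52) = 0.3015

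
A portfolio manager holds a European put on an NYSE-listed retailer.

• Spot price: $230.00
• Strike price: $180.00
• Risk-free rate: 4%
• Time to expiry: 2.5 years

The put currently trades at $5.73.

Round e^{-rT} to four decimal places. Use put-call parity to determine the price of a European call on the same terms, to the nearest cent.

e^(−rT) = e^(−0.04·2.5) = 0.9048
Put-call parity: C − P = S − K·e^(−rT) = 230 − 180·0.9048 = 230 − 162.8640 = 67.1360
C = P + (C − P) = 5.73 + (67.1360) = 72.8660

$72.87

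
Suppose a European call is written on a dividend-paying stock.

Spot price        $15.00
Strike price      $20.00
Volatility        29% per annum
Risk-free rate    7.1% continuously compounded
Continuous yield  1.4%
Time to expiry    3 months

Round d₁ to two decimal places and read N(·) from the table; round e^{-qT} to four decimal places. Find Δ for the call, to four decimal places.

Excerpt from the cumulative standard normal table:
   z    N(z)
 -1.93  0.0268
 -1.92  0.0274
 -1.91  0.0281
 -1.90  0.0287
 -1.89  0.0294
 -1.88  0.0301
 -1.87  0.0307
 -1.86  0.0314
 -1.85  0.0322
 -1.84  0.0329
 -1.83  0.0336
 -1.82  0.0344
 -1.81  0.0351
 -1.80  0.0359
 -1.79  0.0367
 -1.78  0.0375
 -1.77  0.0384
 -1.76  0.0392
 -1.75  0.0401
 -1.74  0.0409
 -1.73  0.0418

σ√T = 0.29 × 0.5000 = 0.1450
d₁ = [ln(15/20) + (0.071 − 0.014 + 0.29²/2)·0.25] / 0.1450 = [-0.2877 + 0.0248] / 0.1450 = -1.8132 which rounds to -1.81
N(d₁) = N(-1.81) = 0.0351
Δ_call = e^(−qT)·N(d₁) = 0.9965·0.0351 = 0.0350

0.0350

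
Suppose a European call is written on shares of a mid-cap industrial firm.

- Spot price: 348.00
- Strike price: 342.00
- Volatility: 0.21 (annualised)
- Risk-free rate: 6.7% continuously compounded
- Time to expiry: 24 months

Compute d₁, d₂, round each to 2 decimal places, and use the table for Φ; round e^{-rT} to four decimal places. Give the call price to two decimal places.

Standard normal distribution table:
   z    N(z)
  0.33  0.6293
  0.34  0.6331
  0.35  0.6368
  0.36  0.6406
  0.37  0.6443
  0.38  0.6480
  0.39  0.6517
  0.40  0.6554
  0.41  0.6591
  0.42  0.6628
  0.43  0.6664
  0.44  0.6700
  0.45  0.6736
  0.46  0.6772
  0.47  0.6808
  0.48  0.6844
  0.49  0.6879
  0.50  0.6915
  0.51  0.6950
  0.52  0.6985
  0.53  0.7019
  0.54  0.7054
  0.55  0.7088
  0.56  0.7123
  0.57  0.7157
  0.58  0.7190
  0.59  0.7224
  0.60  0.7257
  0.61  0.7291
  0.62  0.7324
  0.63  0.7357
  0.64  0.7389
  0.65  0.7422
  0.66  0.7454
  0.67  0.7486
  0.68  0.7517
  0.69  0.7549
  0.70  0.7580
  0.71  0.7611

67.79

T = 2;  σ√T = 0.2970
ln(S/K) + (r + σ²/2)T = ln(348/342) + (0.067 + 0.21²/2)·2 = 0.0174 + 0.1781 = 0.1955
d₁ = 0.1955 / 0.2970 = 0.6583 which rounds to 0.66
d₂ = d₁ − σ√T = 0.6583 − 0.2970 = 0.3613 which rounds to 0.36
e^(−rT) = e^(−0.067·2) = 0.8746
N(d₁) = N(0.66) = 0.7454;  N(d₂) = N(0.36) = 0.6406
C = 348·0.7454 − 342·0.8746·0.6406 = 259.3992 − 191.6119 = 67.7873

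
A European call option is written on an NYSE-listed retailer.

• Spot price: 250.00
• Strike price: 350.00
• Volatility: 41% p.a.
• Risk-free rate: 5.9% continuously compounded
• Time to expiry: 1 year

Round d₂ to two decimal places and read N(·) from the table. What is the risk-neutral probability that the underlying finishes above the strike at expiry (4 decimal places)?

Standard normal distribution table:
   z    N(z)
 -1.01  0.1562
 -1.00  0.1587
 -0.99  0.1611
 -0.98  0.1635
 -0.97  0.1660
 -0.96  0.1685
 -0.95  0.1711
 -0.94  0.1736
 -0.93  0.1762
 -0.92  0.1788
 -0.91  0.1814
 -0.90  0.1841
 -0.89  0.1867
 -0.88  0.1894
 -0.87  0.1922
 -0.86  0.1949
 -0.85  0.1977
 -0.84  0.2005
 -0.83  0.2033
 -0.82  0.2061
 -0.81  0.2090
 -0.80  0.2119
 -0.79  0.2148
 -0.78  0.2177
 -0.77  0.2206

0.1894

σ√T = 0.41 × 1.0000 = 0.4100
d₁ = [ln(250/350) + (0.059 + ½·0.41²)·1] / (σ√T) = (-0.3365 + 0.1430) / 0.4100 = -0.4718 ⇒ -0.47
d₂ = -0.4718 − 0.4100 = -0.8818 ⇒ -0.88
Pr(exercise) under Q = N(d₂) = 0.1894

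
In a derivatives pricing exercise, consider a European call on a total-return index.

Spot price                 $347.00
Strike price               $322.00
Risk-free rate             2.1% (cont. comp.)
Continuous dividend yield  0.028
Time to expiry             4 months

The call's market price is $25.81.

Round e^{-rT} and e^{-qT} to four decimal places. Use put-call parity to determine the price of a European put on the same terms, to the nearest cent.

$1.78

e^(−qT) = e^(−0.028·0.3333) = 0.9907;  e^(−rT) = e^(−0.021·0.3333) = 0.9930
Put-call parity: C − P = S·e^(−qT) − K·e^(−rT) = 347·0.9907 − 322·0.9930 = 343.7729 − 319.7460 = 24.0269
P = C − (C − P) = 25.81 − (24.0269) = 1.7831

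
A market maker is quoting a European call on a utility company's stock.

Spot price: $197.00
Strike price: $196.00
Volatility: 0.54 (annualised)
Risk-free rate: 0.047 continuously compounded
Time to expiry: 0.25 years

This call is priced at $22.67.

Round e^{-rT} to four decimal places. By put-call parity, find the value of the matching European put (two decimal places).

exp(−rT) = exp(−0.047·0.25) = 0.9883
Put-call parity: C − P = S − K·e^(−rT) = 197 − 196·0.9883 = 197 − 193.7068 = 3.2932
P = C − (C − P) = 22.67 − (3.2932) = 19.3768

$19.38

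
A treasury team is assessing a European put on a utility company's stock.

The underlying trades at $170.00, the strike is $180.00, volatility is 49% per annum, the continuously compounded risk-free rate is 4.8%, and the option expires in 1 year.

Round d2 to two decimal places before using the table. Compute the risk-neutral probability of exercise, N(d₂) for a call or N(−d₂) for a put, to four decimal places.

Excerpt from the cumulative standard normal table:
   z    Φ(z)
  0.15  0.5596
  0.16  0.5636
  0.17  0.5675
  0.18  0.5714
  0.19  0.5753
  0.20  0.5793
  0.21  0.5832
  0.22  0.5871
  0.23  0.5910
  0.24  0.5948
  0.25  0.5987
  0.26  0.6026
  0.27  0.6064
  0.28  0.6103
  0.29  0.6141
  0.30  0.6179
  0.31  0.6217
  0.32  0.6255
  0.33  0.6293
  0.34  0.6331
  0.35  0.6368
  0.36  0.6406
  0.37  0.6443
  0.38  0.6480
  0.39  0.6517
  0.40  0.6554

T = 1;  σ√T = 0.4900
d₁ = [ln(170/180) + (0.048 + 0.49²/2)·1] / 0.4900 = [-0.0572 + 0.1680] / 0.4900 = 0.2263 ⇒ 0.23
d₂ = d₁ − σ√T = 0.2263 − 0.4900 = -0.2637 ⇒ -0.26
Pr(exercise) under Q = N(−d₂) = N(0.26) = 0.6026

0.6026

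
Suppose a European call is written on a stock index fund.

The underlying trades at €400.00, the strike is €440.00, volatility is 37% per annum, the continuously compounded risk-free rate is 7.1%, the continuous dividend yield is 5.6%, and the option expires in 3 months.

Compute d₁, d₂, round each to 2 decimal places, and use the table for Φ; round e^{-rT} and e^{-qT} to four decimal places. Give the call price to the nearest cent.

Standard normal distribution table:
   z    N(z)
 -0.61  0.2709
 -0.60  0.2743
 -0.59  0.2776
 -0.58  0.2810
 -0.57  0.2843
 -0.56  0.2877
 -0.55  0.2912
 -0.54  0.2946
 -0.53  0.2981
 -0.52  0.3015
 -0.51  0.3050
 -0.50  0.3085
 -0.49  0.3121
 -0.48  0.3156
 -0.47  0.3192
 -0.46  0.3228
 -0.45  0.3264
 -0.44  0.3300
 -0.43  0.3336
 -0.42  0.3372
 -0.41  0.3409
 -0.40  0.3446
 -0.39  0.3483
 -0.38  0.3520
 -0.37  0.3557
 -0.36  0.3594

€15.93

σ√T = 0.37·√0.25 = 0.1850
d₁ = [ln(400/440) + (0.071 − 0.056 + ½·0.37²)·0.25] / (σ√T) = (-0.0953 + 0.0209) / 0.1850 = -0.4024 → -0.40
d₂ = -0.4024 − 0.1850 = -0.5874 → -0.59
exp(−qT) = exp(−0.056·0.25) = 0.9861;  exp(−rT) = exp(−0.071·0.25) = 0.9824
N(d₁) = N(-0.40) = 0.3446;  N(d₂) = N(-0.59) = 0.2776
C = 400·0.9861·0.3446 − 440·0.9824·0.2776 = 135.9240 − 119.9943 = 15.9298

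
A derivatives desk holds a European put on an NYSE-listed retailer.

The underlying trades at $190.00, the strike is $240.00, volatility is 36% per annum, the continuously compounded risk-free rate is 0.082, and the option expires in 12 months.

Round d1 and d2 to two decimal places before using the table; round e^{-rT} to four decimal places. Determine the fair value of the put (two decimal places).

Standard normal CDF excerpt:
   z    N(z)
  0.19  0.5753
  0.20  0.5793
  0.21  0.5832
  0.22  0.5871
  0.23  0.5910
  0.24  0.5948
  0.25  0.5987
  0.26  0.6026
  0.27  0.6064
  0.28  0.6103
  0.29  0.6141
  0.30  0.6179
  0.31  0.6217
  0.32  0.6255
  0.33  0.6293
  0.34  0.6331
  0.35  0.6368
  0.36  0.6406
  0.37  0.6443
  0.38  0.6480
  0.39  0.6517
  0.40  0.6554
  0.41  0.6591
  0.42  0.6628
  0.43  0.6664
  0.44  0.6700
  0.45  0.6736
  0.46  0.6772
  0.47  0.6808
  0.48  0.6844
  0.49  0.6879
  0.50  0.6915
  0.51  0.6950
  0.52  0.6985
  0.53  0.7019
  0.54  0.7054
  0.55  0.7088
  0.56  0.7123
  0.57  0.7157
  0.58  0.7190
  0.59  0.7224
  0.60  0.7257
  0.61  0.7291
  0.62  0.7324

σ√T = 0.36 × 1.0000 = 0.3600
d₁ = [ln(190/240) + (0.082 + 0.36²/2)·1] / 0.3600 = [-0.2336 + 0.1468] / 0.3600 = -0.2412 ≈ -0.24
d₂ = d₁ − σ√T = -0.2412 − 0.3600 = -0.6012 ≈ -0.60
e^(−rT) = e^(−0.082·1) = 0.9213
N(−d₂) = N(0.60) = 0.7257;  N(−d₁) = N(0.24) = 0.5948
P = 240·0.9213·0.7257 − 190·0.5948 = 160.4610 − 113.0120 = 47.4490

$47.45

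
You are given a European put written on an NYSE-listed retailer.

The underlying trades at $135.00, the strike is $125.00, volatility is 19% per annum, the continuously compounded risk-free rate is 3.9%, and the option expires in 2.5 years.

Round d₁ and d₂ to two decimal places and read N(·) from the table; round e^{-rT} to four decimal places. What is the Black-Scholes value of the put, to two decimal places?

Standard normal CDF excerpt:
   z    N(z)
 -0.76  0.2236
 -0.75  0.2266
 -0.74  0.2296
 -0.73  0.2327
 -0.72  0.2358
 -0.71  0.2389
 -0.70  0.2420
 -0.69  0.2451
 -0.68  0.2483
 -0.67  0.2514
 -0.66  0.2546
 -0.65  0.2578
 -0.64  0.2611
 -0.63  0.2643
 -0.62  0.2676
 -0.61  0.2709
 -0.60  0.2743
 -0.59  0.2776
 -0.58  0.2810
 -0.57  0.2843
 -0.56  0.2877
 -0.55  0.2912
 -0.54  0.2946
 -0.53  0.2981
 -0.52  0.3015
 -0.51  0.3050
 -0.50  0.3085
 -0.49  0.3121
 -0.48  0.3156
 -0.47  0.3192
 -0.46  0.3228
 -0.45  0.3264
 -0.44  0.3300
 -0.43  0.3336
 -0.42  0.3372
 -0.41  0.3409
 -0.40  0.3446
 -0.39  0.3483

σ√T = 0.19·√2.5 = 0.3004
d₁ = [ln(135/125) + (0.039 + 0.19²/2)·2.5] / 0.3004 = [0.0770 + 0.1426] / 0.3004 = 0.7309 which rounds to 0.73
d₂ = d₁ − σ√T = 0.7309 − 0.3004 = 0.4305 which rounds to 0.43
e^(−rT) = e^(−0.039·2.5) = 0.9071
N(−d₂) = N(-0.43) = 0.3336;  N(−d₁) = N(-0.73) = 0.2327
P = 125·0.9071·0.3336 − 135·0.2327 = 37.8261 − 31.4145 = 6.4116

$6.41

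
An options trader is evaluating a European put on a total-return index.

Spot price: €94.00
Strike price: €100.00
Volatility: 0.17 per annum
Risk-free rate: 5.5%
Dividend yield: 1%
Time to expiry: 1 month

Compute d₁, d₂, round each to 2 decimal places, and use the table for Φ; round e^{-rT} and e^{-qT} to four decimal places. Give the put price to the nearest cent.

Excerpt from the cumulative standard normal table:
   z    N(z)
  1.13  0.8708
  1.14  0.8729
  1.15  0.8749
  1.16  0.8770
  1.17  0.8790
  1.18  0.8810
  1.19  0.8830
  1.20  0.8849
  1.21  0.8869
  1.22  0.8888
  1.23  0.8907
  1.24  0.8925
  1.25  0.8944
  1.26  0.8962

€5.91

T = 0.08333;  σ√T = 0.0491
ln(S/K) + (r − q + σ²/2)T = ln(94/100) + (0.055 − 0.01 + 0.17²/2)·0.08333 = -0.0619 + 0.0050 = -0.0569
d₁ = -0.0569 / 0.0491 = -1.1599 ≈ -1.16
d₂ = d₁ − σ√T = -1.1599 − 0.0491 = -1.2090 ≈ -1.21
exp(−qT) = exp(−0.01·0.08333) = 0.9992;  exp(−rT) = exp(−0.055·0.08333) = 0.9954
N(−d₂) = N(1.21) = 0.8869;  N(−d₁) = N(1.16) = 0.8770
P = 100·0.9954·0.8869 − 94·0.9992·0.8770 = 88.2820 − 82.3720 = 5.9100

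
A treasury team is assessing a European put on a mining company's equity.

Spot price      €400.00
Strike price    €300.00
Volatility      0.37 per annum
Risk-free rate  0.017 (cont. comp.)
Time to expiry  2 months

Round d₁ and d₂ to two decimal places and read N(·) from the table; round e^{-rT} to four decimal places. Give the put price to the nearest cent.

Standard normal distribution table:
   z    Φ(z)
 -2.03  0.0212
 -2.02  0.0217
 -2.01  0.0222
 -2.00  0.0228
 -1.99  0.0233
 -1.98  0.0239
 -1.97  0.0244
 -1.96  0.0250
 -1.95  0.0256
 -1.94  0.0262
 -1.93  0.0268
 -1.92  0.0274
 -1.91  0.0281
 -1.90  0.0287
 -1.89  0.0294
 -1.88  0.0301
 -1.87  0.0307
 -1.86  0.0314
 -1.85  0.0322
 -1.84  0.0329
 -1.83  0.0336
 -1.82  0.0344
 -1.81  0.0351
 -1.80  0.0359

σ√T = 0.37·√0.1667 = 0.1511
ln(S/K) + (r + σ²/2)T = ln(400/300) + (0.017 + 0.37²/2)·0.1667 = 0.2877 + 0.0142 = 0.3019
d₁ = 0.3019 / 0.1511 = 1.9988 ⇒ 2.00
d₂ = d₁ − σ√T = 1.9988 − 0.1511 = 1.8478 ⇒ 1.85
e^(−rT) = e^(−0.017·0.1667) = 0.9972
N(−d₂) = N(-1.85) = 0.0322;  N(−d₁) = N(-2.00) = 0.0228
P = 300·0.9972·0.0322 − 400·0.0228 = 9.6330 − 9.1200 = 0.5130

€0.51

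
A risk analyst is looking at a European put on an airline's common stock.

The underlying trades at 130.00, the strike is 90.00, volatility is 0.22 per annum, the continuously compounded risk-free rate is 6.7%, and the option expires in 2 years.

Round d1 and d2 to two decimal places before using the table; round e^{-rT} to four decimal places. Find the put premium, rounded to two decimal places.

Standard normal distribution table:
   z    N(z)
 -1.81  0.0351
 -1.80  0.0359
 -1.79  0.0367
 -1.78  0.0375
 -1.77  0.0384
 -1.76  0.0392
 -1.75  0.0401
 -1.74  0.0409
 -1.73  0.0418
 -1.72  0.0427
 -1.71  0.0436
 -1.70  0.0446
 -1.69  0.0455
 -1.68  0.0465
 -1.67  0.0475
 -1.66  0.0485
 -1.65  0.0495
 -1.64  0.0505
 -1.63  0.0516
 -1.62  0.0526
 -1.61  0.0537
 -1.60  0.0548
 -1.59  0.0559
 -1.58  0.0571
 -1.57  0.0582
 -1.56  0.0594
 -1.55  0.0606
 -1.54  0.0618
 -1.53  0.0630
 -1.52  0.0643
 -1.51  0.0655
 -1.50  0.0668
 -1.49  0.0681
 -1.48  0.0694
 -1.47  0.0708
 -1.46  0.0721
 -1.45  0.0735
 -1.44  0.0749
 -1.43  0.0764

σ√T = 0.22 × 1.4142 = 0.3111
d₁ = [ln(130/90) + (0.067 + 0.22²/2)·2] / 0.3111 = [0.3677 + 0.1824] / 0.3111 = 1.7682 which rounds to 1.77
d₂ = d₁ − σ√T = 1.7682 − 0.3111 = 1.4570 which rounds to 1.46
e^(−rT) = e^(−0.067·2) = 0.8746
N(−d₂) = N(-1.46) = 0.0721;  N(−d₁) = N(-1.77) = 0.0384
P = 90·0.8746·0.0721 − 130·0.0384 = 5.6753 − 4.9920 = 0.6833

0.68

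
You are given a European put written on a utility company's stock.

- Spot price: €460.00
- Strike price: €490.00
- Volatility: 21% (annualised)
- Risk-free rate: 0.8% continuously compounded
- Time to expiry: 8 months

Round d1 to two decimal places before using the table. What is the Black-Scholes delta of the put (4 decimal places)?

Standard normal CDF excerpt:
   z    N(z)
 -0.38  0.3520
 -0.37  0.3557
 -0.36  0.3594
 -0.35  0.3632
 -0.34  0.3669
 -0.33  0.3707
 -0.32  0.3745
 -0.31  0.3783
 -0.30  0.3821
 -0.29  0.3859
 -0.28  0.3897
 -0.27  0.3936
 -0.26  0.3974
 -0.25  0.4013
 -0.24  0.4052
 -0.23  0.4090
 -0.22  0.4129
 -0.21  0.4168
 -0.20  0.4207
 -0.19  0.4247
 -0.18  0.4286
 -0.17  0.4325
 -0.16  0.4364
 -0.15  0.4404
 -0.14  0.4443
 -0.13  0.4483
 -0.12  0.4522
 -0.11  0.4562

σ√T = 0.21·√0.6667 = 0.1715
d₁ = [ln(460/490) + (0.008 + 0.21²/2)·0.6667] / 0.1715 = [-0.0632 + 0.0200] / 0.1715 = -0.2516 ⇒ -0.25
N(d₁) = N(-0.25) = 0.4013
Δ_put = N(d₁) − 1 = 0.4013 − 1 = -0.5987

-0.5987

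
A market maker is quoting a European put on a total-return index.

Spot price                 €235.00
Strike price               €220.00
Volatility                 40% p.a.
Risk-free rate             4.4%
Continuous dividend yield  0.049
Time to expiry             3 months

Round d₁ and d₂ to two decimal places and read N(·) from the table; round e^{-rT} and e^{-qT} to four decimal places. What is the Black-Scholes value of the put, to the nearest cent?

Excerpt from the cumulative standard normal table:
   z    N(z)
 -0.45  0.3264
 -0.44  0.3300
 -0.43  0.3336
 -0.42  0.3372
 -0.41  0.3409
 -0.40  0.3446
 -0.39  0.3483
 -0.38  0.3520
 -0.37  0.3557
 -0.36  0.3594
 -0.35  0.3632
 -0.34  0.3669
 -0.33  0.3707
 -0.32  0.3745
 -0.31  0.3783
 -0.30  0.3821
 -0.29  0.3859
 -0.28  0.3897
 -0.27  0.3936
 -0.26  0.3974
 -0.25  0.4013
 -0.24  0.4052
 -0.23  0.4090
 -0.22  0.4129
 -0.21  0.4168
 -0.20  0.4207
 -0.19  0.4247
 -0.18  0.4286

T = 0.25;  σ√T = 0.2000
d₁ = [ln(235/220) + (0.044 − 0.049 + 0.4²/2)·0.25] / 0.2000 = [0.0660 + 0.0188] / 0.2000 = 0.4235 → 0.42
d₂ = d₁ − σ√T = 0.4235 − 0.2000 = 0.2235 → 0.22
exp(−qT) = exp(−0.049·0.25) = 0.9878;  exp(−rT) = exp(−0.044·0.25) = 0.9891
N(−d₂) = N(-0.22) = 0.4129;  N(−d₁) = N(-0.42) = 0.3372
P = 220·0.9891·0.4129 − 235·0.9878·0.3372 = 89.8479 − 78.2752 = 11.5726

€11.57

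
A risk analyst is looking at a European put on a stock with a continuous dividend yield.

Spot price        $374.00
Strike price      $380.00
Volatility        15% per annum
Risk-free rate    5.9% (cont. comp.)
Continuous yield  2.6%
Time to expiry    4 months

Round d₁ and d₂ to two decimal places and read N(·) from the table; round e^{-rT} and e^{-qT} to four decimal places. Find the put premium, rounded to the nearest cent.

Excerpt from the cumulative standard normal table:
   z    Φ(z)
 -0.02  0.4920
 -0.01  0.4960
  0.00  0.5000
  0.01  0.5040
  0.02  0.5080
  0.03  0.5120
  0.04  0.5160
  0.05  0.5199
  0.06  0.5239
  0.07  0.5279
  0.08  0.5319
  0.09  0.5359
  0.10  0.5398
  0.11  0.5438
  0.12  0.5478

σ√T = 0.15 × 0.5774 = 0.0866
ln(S/K) + (r − q + σ²/2)T = ln(374/380) + (0.059 − 0.026 + 0.15²/2)·0.3333 = -0.0159 + 0.0147 = -0.0012
d₁ = -0.0012 / 0.0866 = -0.0135 which rounds to -0.01
d₂ = d₁ − σ√T = -0.0135 − 0.0866 = -0.1001 which rounds to -0.10
exp(−qT) = exp(−0.026·0.3333) = 0.9914;  exp(−rT) = exp(−0.059·0.3333) = 0.9805
N(−d₂) = N(0.10) = 0.5398;  N(−d₁) = N(0.01) = 0.5040
P = 380·0.9805·0.5398 − 374·0.9914·0.5040 = 201.1241 − 186.8749 = 14.2491

$14.25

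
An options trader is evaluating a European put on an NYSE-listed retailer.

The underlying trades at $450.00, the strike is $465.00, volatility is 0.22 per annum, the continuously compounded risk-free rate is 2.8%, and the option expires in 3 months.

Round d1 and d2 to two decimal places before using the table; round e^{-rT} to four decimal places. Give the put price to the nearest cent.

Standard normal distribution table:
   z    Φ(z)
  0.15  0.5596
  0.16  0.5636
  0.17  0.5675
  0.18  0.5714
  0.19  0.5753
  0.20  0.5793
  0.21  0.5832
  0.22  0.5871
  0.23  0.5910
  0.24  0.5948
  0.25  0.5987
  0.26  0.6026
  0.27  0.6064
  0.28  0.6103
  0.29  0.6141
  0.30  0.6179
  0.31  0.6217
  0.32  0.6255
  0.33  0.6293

$26.43

σ√T = 0.22·√0.25 = 0.1100
ln(S/K) + (r + σ²/2)T = ln(450/465) + (0.028 + 0.22²/2)·0.25 = -0.0328 + 0.0130 = -0.0197
d₁ = -0.0197 / 0.1100 = -0.1795 ⇒ -0.18
d₂ = d₁ − σ√T = -0.1795 − 0.1100 = -0.2895 ⇒ -0.29
exp(−rT) = exp(−0.028·0.25) = 0.9930
N(−d₂) = N(0.29) = 0.6141;  N(−d₁) = N(0.18) = 0.5714
P = 465·0.9930·0.6141 − 450·0.5714 = 283.5576 − 257.1300 = 26.4276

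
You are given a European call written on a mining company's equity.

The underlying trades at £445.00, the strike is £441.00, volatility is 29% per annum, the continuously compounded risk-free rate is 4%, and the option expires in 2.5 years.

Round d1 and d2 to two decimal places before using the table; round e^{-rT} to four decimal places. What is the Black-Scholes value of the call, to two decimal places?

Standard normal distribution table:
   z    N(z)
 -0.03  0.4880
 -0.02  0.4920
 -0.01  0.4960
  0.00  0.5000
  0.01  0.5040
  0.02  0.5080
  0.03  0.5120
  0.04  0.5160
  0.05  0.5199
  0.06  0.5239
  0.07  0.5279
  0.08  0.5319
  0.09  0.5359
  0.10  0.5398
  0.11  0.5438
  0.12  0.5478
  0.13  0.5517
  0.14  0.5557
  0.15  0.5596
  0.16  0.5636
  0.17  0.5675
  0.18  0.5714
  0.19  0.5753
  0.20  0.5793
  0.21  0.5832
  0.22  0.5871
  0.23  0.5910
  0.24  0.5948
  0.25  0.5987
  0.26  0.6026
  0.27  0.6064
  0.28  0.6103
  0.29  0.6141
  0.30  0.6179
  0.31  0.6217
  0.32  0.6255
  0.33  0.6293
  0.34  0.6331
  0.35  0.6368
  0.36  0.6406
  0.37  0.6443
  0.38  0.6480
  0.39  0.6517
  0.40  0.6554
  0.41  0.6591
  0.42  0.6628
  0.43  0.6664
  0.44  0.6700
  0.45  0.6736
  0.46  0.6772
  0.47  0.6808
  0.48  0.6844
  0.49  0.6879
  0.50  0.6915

T = 2.5;  σ√T = 0.4585
d₁ = [ln(445/441) + (0.04 + 0.29²/2)·2.5] / 0.4585 = [0.0090 + 0.2051] / 0.4585 = 0.4670 → 0.47
d₂ = d₁ − σ√T = 0.4670 − 0.4585 = 0.0085 → 0.01
exp(−rT) = exp(−0.04·2.5) = 0.9048
C = 445·N(0.47) − 441·0.9048·N(0.01) = 445·0.6808 − 441·0.9048·0.5040 = 302.9560 − 201.1045 = 101.8515

£101.85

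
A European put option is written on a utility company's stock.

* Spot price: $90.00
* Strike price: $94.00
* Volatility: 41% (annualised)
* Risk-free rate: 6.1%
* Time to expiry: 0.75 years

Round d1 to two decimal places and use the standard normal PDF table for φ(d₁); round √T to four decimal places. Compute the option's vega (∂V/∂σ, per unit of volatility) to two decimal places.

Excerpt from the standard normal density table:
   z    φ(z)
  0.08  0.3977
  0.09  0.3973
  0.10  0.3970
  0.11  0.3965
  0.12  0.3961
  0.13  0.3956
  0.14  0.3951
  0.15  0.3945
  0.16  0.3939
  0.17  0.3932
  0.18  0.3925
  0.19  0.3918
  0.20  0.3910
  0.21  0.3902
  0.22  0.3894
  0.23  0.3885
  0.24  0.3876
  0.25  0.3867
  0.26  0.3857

30.59

σ√T = 0.41 × 0.8660 = 0.3551
d₁ = [ln(90/94) + (0.061 + 0.41²/2)·0.75] / 0.3551 = [-0.0435 + 0.1088] / 0.3551 = 0.1839 → 0.18
√T = √0.75 = 0.8660
φ(d₁) = φ(0.18) = 0.3925
vega = S·φ(d₁)·√T = 90·0.3925·0.8660 = 30.5915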